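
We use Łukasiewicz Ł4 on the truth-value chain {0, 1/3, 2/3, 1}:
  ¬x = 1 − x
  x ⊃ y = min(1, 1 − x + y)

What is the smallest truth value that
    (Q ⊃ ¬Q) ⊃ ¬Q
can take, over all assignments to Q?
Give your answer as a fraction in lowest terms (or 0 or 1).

Take Q = 1/3:
¬Q = ¬1/3 = 2/3
Q ⊃ ¬Q = 1/3 ⊃ 2/3 = 1
¬Q = ¬1/3 = 2/3
(Q ⊃ ¬Q) ⊃ ¬Q = 1 ⊃ 2/3 = 2/3
No assignment yields a value below 2/3, so this is the minimum.

2/3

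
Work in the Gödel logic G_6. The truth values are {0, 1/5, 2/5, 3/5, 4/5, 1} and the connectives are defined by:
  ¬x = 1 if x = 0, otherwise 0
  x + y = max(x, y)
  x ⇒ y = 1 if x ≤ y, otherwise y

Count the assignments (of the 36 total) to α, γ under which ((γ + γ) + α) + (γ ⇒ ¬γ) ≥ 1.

16

value 1: 16 assignments (counts)
value 4/5: 8 assignments
value 3/5: 6 assignments
value 2/5: 4 assignments
value 1/5: 2 assignments
So 16 of the 36 assignments meet the threshold.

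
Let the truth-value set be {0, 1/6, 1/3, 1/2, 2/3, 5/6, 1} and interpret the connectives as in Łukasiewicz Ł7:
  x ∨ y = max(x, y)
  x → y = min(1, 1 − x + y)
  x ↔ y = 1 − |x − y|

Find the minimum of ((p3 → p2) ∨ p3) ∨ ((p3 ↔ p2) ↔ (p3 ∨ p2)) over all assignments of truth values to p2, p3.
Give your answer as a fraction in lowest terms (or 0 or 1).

2/3

Take p2 = 0, p3 = 1/3:
p3 → p2 = 1/3 → 0 = 2/3
(p3 → p2) ∨ p3 = 2/3 ∨ 1/3 = 2/3
p3 ↔ p2 = 1/3 ↔ 0 = 2/3
p3 ∨ p2 = 1/3 ∨ 0 = 1/3
(p3 ↔ p2) ↔ (p3 ∨ p2) = 2/3 ↔ 1/3 = 2/3
((p3 → p2) ∨ p3) ∨ ((p3 ↔ p2) ↔ (p3 ∨ p2)) = 2/3 ∨ 2/3 = 2/3
No assignment yields a value below 2/3, so this is the minimum.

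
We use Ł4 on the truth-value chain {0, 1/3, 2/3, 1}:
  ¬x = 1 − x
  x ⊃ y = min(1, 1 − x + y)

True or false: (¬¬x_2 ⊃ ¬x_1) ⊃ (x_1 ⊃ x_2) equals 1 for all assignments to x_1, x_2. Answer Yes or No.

Counterexample: take x_1 = 1/3, x_2 = 0.
¬x_2 = ¬0 = 1
¬¬x_2 = ¬1 = 0
¬x_1 = ¬1/3 = 2/3
¬¬x_2 ⊃ ¬x_1 = 0 ⊃ 2/3 = 1
x_1 ⊃ x_2 = 1/3 ⊃ 0 = 2/3
(¬¬x_2 ⊃ ¬x_1) ⊃ (x_1 ⊃ x_2) = 1 ⊃ 2/3 = 2/3
This gives 2/3 ≠ 1.

No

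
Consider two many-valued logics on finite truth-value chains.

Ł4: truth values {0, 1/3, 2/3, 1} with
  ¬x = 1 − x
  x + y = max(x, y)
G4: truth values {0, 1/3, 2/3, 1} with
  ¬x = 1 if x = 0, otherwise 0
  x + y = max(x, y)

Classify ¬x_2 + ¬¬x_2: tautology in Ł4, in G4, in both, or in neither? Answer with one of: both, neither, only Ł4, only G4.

In Ł4: at x_2 = 1/3 the value is 2/3 — not a tautology.
In G4: every assignment gives 1 — tautology.

only G4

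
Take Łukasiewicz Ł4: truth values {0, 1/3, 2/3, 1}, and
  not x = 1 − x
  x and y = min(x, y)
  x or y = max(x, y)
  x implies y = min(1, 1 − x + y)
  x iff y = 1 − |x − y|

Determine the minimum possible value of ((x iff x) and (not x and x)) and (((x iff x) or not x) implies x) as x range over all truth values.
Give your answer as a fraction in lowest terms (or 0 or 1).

0

Take x = 0:
x iff x = 0 iff 0 = 1
not x = not 0 = 1
not x and x = 1 and 0 = 0
(x iff x) and (not x and x) = 1 and 0 = 0
x iff x = 0 iff 0 = 1
not x = not 0 = 1
(x iff x) or not x = 1 or 1 = 1
((x iff x) or not x) implies x = 1 implies 0 = 0
((x iff x) and (not x and x)) and (((x iff x) or not x) implies x) = 0 and 0 = 0
No assignment yields a value below 0, so this is the minimum.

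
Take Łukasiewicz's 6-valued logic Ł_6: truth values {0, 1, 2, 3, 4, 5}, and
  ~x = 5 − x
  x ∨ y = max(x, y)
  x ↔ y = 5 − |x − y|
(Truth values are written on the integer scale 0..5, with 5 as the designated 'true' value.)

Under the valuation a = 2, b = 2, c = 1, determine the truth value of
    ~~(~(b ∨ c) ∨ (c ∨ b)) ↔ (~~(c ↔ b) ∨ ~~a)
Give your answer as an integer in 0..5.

4

b ∨ c = 2 ∨ 1 = 2
~(b ∨ c) = ~2 = 3
c ∨ b = 1 ∨ 2 = 2
~(b ∨ c) ∨ (c ∨ b) = 3 ∨ 2 = 3
~(~(b ∨ c) ∨ (c ∨ b)) = ~3 = 2
~~(~(b ∨ c) ∨ (c ∨ b)) = ~2 = 3
c ↔ b = 1 ↔ 2 = 4
~(c ↔ b) = ~4 = 1
~~(c ↔ b) = ~1 = 4
~a = ~2 = 3
~~a = ~3 = 2
~~(c ↔ b) ∨ ~~a = 4 ∨ 2 = 4
~~(~(b ∨ c) ∨ (c ∨ b)) ↔ (~~(c ↔ b) ∨ ~~a) = 3 ↔ 4 = 4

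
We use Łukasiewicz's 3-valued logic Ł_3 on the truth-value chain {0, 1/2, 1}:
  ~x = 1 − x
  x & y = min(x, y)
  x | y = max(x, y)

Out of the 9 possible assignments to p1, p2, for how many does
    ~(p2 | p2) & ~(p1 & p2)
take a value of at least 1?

3

p1 = 0, p2 = 0 ↦ 1  ≥
p1 = 0, p2 = 1/2 ↦ 1/2  <
p1 = 0, p2 = 1 ↦ 0  <
p1 = 1/2, p2 = 0 ↦ 1  ≥
p1 = 1/2, p2 = 1/2 ↦ 1/2  <
p1 = 1/2, p2 = 1 ↦ 0  <
p1 = 1, p2 = 0 ↦ 1  ≥
p1 = 1, p2 = 1/2 ↦ 1/2  <
p1 = 1, p2 = 1 ↦ 0  <
So 3 of the 9 assignments meet the threshold.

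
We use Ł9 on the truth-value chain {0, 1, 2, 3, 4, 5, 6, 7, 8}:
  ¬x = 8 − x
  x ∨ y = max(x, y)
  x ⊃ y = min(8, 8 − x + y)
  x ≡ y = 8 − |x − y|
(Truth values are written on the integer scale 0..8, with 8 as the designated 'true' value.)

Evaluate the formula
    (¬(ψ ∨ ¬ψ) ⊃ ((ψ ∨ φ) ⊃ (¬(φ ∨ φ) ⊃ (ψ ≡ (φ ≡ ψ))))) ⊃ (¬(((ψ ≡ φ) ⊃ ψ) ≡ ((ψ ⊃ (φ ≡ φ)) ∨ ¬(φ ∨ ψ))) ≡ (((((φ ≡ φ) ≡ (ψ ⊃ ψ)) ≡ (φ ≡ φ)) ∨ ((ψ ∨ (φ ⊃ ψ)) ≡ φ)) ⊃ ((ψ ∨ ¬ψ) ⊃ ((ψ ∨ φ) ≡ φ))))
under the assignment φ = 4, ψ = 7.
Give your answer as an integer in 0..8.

2

¬ψ = ¬7 = 1
ψ ∨ ¬ψ = 7 ∨ 1 = 7
¬(ψ ∨ ¬ψ) = ¬7 = 1
ψ ∨ φ = 7 ∨ 4 = 7
φ ∨ φ = 4 ∨ 4 = 4
¬(φ ∨ φ) = ¬4 = 4
φ ≡ ψ = 4 ≡ 7 = 5
ψ ≡ (φ ≡ ψ) = 7 ≡ 5 = 6
¬(φ ∨ φ) ⊃ (ψ ≡ (φ ≡ ψ)) = 4 ⊃ 6 = 8
(ψ ∨ φ) ⊃ (¬(φ ∨ φ) ⊃ (ψ ≡ (φ ≡ ψ))) = 7 ⊃ 8 = 8
¬(ψ ∨ ¬ψ) ⊃ ((ψ ∨ φ) ⊃ (¬(φ ∨ φ) ⊃ (ψ ≡ (φ ≡ ψ)))) = 1 ⊃ 8 = 8
ψ ≡ φ = 7 ≡ 4 = 5
(ψ ≡ φ) ⊃ ψ = 5 ⊃ 7 = 8
φ ≡ φ = 4 ≡ 4 = 8
ψ ⊃ (φ ≡ φ) = 7 ⊃ 8 = 8
φ ∨ ψ = 4 ∨ 7 = 7
¬(φ ∨ ψ) = ¬7 = 1
(ψ ⊃ (φ ≡ φ)) ∨ ¬(φ ∨ ψ) = 8 ∨ 1 = 8
((ψ ≡ φ) ⊃ ψ) ≡ ((ψ ⊃ (φ ≡ φ)) ∨ ¬(φ ∨ ψ)) = 8 ≡ 8 = 8
¬(((ψ ≡ φ) ⊃ ψ) ≡ ((ψ ⊃ (φ ≡ φ)) ∨ ¬(φ ∨ ψ))) = ¬8 = 0
φ ≡ φ = 4 ≡ 4 = 8
ψ ⊃ ψ = 7 ⊃ 7 = 8
(φ ≡ φ) ≡ (ψ ⊃ ψ) = 8 ≡ 8 = 8
φ ≡ φ = 4 ≡ 4 = 8
((φ ≡ φ) ≡ (ψ ⊃ ψ)) ≡ (φ ≡ φ) = 8 ≡ 8 = 8
φ ⊃ ψ = 4 ⊃ 7 = 8
ψ ∨ (φ ⊃ ψ) = 7 ∨ 8 = 8
(ψ ∨ (φ ⊃ ψ)) ≡ φ = 8 ≡ 4 = 4
(((φ ≡ φ) ≡ (ψ ⊃ ψ)) ≡ (φ ≡ φ)) ∨ ((ψ ∨ (φ ⊃ ψ)) ≡ φ) = 8 ∨ 4 = 8
¬ψ = ¬7 = 1
ψ ∨ ¬ψ = 7 ∨ 1 = 7
ψ ∨ φ = 7 ∨ 4 = 7
(ψ ∨ φ) ≡ φ = 7 ≡ 4 = 5
(ψ ∨ ¬ψ) ⊃ ((ψ ∨ φ) ≡ φ) = 7 ⊃ 5 = 6
((((φ ≡ φ) ≡ (ψ ⊃ ψ)) ≡ (φ ≡ φ)) ∨ ((ψ ∨ (φ ⊃ ψ)) ≡ φ)) ⊃ ((ψ ∨ ¬ψ) ⊃ ((ψ ∨ φ) ≡ φ)) = 8 ⊃ 6 = 6
¬(((ψ ≡ φ) ⊃ ψ) ≡ ((ψ ⊃ (φ ≡ φ)) ∨ ¬(φ ∨ ψ))) ≡ (((((φ ≡ φ) ≡ (ψ ⊃ ψ)) ≡ (φ ≡ φ)) ∨ ((ψ ∨ (φ ⊃ ψ)) ≡ φ)) ⊃ ((ψ ∨ ¬ψ) ⊃ ((ψ ∨ φ) ≡ φ))) = 0 ≡ 6 = 2
(¬(ψ ∨ ¬ψ) ⊃ ((ψ ∨ φ) ⊃ (¬(φ ∨ φ) ⊃ (ψ ≡ (φ ≡ ψ))))) ⊃ (¬(((ψ ≡ φ) ⊃ ψ) ≡ ((ψ ⊃ (φ ≡ φ)) ∨ ¬(φ ∨ ψ))) ≡ (((((φ ≡ φ) ≡ (ψ ⊃ ψ)) ≡ (φ ≡ φ)) ∨ ((ψ ∨ (φ ⊃ ψ)) ≡ φ)) ⊃ ((ψ ∨ ¬ψ) ⊃ ((ψ ∨ φ) ≡ φ)))) = 8 ⊃ 2 = 2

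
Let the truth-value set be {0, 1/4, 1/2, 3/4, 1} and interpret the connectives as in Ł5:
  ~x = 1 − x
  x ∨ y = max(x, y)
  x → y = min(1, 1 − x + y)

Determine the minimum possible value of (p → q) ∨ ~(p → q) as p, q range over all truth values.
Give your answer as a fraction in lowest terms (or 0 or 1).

Take p = 1/2, q = 0:
p → q = 1/2 → 0 = 1/2
p → q = 1/2 → 0 = 1/2
~(p → q) = ~1/2 = 1/2
(p → q) ∨ ~(p → q) = 1/2 ∨ 1/2 = 1/2
No assignment yields a value below 1/2, so this is the minimum.

1/2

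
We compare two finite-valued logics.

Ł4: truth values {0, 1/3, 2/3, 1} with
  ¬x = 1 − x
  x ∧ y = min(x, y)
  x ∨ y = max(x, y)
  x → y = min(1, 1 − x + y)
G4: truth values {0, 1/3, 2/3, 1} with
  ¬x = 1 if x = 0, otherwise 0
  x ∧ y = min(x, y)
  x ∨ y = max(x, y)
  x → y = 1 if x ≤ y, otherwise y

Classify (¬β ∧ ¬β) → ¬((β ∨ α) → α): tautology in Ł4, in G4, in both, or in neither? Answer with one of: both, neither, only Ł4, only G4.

neither

In Ł4: at α = 0, β = 0 the value is 0 — not a tautology.
In G4: at α = 0, β = 0 the value is 0 — not a tautology.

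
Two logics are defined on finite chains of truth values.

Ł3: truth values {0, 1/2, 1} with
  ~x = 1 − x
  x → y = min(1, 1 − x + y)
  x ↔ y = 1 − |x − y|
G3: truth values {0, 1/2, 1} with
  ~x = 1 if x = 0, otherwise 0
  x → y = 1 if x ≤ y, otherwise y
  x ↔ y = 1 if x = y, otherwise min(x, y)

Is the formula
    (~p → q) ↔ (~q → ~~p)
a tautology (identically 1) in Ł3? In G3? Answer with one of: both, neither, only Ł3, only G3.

In Ł3: every assignment gives 1 — tautology.
In G3: at p = 0, q = 1/2 the value is 1/2 — not a tautology.

only Ł3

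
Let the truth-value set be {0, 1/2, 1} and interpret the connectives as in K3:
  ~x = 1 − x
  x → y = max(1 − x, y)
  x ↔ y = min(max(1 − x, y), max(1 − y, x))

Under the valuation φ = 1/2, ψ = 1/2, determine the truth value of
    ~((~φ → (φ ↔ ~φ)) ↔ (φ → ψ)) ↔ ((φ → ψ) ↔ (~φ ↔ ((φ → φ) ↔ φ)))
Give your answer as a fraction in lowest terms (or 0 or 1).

~φ = ~1/2 = 1/2
~φ = ~1/2 = 1/2
φ ↔ ~φ = 1/2 ↔ 1/2 = 1/2
~φ → (φ ↔ ~φ) = 1/2 → 1/2 = 1/2
φ → ψ = 1/2 → 1/2 = 1/2
(~φ → (φ ↔ ~φ)) ↔ (φ → ψ) = 1/2 ↔ 1/2 = 1/2
~((~φ → (φ ↔ ~φ)) ↔ (φ → ψ)) = ~1/2 = 1/2
φ → ψ = 1/2 → 1/2 = 1/2
~φ = ~1/2 = 1/2
φ → φ = 1/2 → 1/2 = 1/2
(φ → φ) ↔ φ = 1/2 ↔ 1/2 = 1/2
~φ ↔ ((φ → φ) ↔ φ) = 1/2 ↔ 1/2 = 1/2
(φ → ψ) ↔ (~φ ↔ ((φ → φ) ↔ φ)) = 1/2 ↔ 1/2 = 1/2
~((~φ → (φ ↔ ~φ)) ↔ (φ → ψ)) ↔ ((φ → ψ) ↔ (~φ ↔ ((φ → φ) ↔ φ))) = 1/2 ↔ 1/2 = 1/2

1/2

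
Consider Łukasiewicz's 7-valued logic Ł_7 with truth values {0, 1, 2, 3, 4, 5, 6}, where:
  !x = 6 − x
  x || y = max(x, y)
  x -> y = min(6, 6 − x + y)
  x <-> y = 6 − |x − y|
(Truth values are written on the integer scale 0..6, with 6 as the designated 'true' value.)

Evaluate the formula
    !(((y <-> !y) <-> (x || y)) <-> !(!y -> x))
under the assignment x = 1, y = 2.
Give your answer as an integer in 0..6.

1

!y = !2 = 4
y <-> !y = 2 <-> 4 = 4
x || y = 1 || 2 = 2
(y <-> !y) <-> (x || y) = 4 <-> 2 = 4
!y = !2 = 4
!y -> x = 4 -> 1 = 3
!(!y -> x) = !3 = 3
((y <-> !y) <-> (x || y)) <-> !(!y -> x) = 4 <-> 3 = 5
!(((y <-> !y) <-> (x || y)) <-> !(!y -> x)) = !5 = 1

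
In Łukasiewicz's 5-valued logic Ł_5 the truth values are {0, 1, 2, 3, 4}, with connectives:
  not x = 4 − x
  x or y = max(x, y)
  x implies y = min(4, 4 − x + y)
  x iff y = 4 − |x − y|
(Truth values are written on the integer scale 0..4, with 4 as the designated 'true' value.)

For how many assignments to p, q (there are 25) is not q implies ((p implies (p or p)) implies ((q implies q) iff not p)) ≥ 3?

value 4: 15 assignments (counts)
value 3: 4 assignments (counts)
value 2: 3 assignments
value 1: 2 assignments
value 0: 1 assignment
So 19 of the 25 assignments meet the threshold.

19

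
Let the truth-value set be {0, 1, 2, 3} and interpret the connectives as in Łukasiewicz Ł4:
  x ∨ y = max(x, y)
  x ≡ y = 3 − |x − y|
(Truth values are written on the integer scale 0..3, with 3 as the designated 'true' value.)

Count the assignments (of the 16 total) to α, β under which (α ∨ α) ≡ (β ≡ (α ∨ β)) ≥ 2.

α = 0, β = 0 ↦ 0  <
α = 0, β = 1 ↦ 0  <
α = 0, β = 2 ↦ 0  <
α = 0, β = 3 ↦ 0  <
α = 1, β = 0 ↦ 2  ≥
α = 1, β = 1 ↦ 1  <
α = 1, β = 2 ↦ 1  <
α = 1, β = 3 ↦ 1  <
α = 2, β = 0 ↦ 2  ≥
α = 2, β = 1 ↦ 3  ≥
α = 2, β = 2 ↦ 2  ≥
α = 2, β = 3 ↦ 2  ≥
α = 3, β = 0 ↦ 0  <
α = 3, β = 1 ↦ 1  <
α = 3, β = 2 ↦ 2  ≥
α = 3, β = 3 ↦ 3  ≥
So 7 of the 16 assignments meet the threshold.

7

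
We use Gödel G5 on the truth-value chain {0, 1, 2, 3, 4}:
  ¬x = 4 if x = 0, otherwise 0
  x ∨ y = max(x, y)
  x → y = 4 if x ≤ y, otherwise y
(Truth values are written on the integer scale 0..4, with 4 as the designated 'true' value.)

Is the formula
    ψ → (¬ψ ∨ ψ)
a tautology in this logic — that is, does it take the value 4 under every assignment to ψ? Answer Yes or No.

Yes

ψ = 0 ↦ 4
ψ = 1 ↦ 4
ψ = 2 ↦ 4
ψ = 3 ↦ 4
ψ = 4 ↦ 4
Every assignment gives a value ≥ 4.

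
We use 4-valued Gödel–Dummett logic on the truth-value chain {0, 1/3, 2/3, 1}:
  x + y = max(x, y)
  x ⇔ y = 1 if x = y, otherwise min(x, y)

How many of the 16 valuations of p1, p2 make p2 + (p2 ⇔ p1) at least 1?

p1 = 0, p2 = 0 ↦ 1  ≥
p1 = 0, p2 = 1/3 ↦ 1/3  <
p1 = 0, p2 = 2/3 ↦ 2/3  <
p1 = 0, p2 = 1 ↦ 1  ≥
p1 = 1/3, p2 = 0 ↦ 0  <
p1 = 1/3, p2 = 1/3 ↦ 1  ≥
p1 = 1/3, p2 = 2/3 ↦ 2/3  <
p1 = 1/3, p2 = 1 ↦ 1  ≥
p1 = 2/3, p2 = 0 ↦ 0  <
p1 = 2/3, p2 = 1/3 ↦ 1/3  <
p1 = 2/3, p2 = 2/3 ↦ 1  ≥
p1 = 2/3, p2 = 1 ↦ 1  ≥
p1 = 1, p2 = 0 ↦ 0  <
p1 = 1, p2 = 1/3 ↦ 1/3  <
p1 = 1, p2 = 2/3 ↦ 2/3  <
p1 = 1, p2 = 1 ↦ 1  ≥
So 7 of the 16 assignments meet the threshold.

7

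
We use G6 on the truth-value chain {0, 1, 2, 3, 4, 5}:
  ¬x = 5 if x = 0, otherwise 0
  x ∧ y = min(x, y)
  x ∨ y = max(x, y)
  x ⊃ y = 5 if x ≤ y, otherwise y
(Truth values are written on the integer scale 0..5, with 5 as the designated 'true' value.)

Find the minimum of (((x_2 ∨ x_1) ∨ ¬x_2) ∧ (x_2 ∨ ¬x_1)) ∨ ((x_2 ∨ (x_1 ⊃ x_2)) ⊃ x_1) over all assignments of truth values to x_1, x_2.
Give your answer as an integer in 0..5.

1

Take x_1 = 0, x_2 = 1:
x_2 ∨ x_1 = 1 ∨ 0 = 1
¬x_2 = ¬1 = 0
(x_2 ∨ x_1) ∨ ¬x_2 = 1 ∨ 0 = 1
¬x_1 = ¬0 = 5
x_2 ∨ ¬x_1 = 1 ∨ 5 = 5
((x_2 ∨ x_1) ∨ ¬x_2) ∧ (x_2 ∨ ¬x_1) = 1 ∧ 5 = 1
x_1 ⊃ x_2 = 0 ⊃ 1 = 5
x_2 ∨ (x_1 ⊃ x_2) = 1 ∨ 5 = 5
(x_2 ∨ (x_1 ⊃ x_2)) ⊃ x_1 = 5 ⊃ 0 = 0
(((x_2 ∨ x_1) ∨ ¬x_2) ∧ (x_2 ∨ ¬x_1)) ∨ ((x_2 ∨ (x_1 ⊃ x_2)) ⊃ x_1) = 1 ∨ 0 = 1
No assignment yields a value below 1, so this is the minimum.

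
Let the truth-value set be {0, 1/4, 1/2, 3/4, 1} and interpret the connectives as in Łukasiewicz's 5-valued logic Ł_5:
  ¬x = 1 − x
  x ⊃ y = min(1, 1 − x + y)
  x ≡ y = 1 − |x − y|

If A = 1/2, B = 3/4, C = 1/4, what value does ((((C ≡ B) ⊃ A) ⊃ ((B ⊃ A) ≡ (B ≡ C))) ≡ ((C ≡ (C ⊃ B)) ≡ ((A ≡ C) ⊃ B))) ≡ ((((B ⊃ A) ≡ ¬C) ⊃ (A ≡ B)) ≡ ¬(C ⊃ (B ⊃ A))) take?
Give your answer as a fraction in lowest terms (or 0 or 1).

C ≡ B = 1/4 ≡ 3/4 = 1/2
(C ≡ B) ⊃ A = 1/2 ⊃ 1/2 = 1
B ⊃ A = 3/4 ⊃ 1/2 = 3/4
B ≡ C = 3/4 ≡ 1/4 = 1/2
(B ⊃ A) ≡ (B ≡ C) = 3/4 ≡ 1/2 = 3/4
((C ≡ B) ⊃ A) ⊃ ((B ⊃ A) ≡ (B ≡ C)) = 1 ⊃ 3/4 = 3/4
C ⊃ B = 1/4 ⊃ 3/4 = 1
C ≡ (C ⊃ B) = 1/4 ≡ 1 = 1/4
A ≡ C = 1/2 ≡ 1/4 = 3/4
(A ≡ C) ⊃ B = 3/4 ⊃ 3/4 = 1
(C ≡ (C ⊃ B)) ≡ ((A ≡ C) ⊃ B) = 1/4 ≡ 1 = 1/4
(((C ≡ B) ⊃ A) ⊃ ((B ⊃ A) ≡ (B ≡ C))) ≡ ((C ≡ (C ⊃ B)) ≡ ((A ≡ C) ⊃ B)) = 3/4 ≡ 1/4 = 1/2
B ⊃ A = 3/4 ⊃ 1/2 = 3/4
¬C = ¬1/4 = 3/4
(B ⊃ A) ≡ ¬C = 3/4 ≡ 3/4 = 1
A ≡ B = 1/2 ≡ 3/4 = 3/4
((B ⊃ A) ≡ ¬C) ⊃ (A ≡ B) = 1 ⊃ 3/4 = 3/4
B ⊃ A = 3/4 ⊃ 1/2 = 3/4
C ⊃ (B ⊃ A) = 1/4 ⊃ 3/4 = 1
¬(C ⊃ (B ⊃ A)) = ¬1 = 0
(((B ⊃ A) ≡ ¬C) ⊃ (A ≡ B)) ≡ ¬(C ⊃ (B ⊃ A)) = 3/4 ≡ 0 = 1/4
((((C ≡ B) ⊃ A) ⊃ ((B ⊃ A) ≡ (B ≡ C))) ≡ ((C ≡ (C ⊃ B)) ≡ ((A ≡ C) ⊃ B))) ≡ ((((B ⊃ A) ≡ ¬C) ⊃ (A ≡ B)) ≡ ¬(C ⊃ (B ⊃ A))) = 1/2 ≡ 1/4 = 3/4

3/4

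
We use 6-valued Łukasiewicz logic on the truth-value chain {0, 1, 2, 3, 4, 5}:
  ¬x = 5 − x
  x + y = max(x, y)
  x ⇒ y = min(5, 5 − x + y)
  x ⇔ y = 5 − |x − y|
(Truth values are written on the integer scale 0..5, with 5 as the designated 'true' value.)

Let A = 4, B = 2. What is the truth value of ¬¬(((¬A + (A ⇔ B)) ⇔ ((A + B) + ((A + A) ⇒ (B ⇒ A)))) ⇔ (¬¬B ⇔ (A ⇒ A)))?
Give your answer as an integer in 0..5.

4

¬A = ¬4 = 1
A ⇔ B = 4 ⇔ 2 = 3
¬A + (A ⇔ B) = 1 + 3 = 3
A + B = 4 + 2 = 4
A + A = 4 + 4 = 4
B ⇒ A = 2 ⇒ 4 = 5
(A + A) ⇒ (B ⇒ A) = 4 ⇒ 5 = 5
(A + B) + ((A + A) ⇒ (B ⇒ A)) = 4 + 5 = 5
(¬A + (A ⇔ B)) ⇔ ((A + B) + ((A + A) ⇒ (B ⇒ A))) = 3 ⇔ 5 = 3
¬B = ¬2 = 3
¬¬B = ¬3 = 2
A ⇒ A = 4 ⇒ 4 = 5
¬¬B ⇔ (A ⇒ A) = 2 ⇔ 5 = 2
((¬A + (A ⇔ B)) ⇔ ((A + B) + ((A + A) ⇒ (B ⇒ A)))) ⇔ (¬¬B ⇔ (A ⇒ A)) = 3 ⇔ 2 = 4
¬(((¬A + (A ⇔ B)) ⇔ ((A + B) + ((A + A) ⇒ (B ⇒ A)))) ⇔ (¬¬B ⇔ (A ⇒ A))) = ¬4 = 1
¬¬(((¬A + (A ⇔ B)) ⇔ ((A + B) + ((A + A) ⇒ (B ⇒ A)))) ⇔ (¬¬B ⇔ (A ⇒ A))) = ¬1 = 4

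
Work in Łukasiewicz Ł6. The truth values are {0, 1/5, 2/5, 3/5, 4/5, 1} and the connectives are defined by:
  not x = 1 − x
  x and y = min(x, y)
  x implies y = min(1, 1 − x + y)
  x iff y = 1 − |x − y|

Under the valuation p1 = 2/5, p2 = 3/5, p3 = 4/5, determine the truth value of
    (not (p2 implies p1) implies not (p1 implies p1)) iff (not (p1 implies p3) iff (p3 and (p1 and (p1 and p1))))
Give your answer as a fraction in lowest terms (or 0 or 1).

p2 implies p1 = 3/5 implies 2/5 = 4/5
not (p2 implies p1) = not 4/5 = 1/5
p1 implies p1 = 2/5 implies 2/5 = 1
not (p1 implies p1) = not 1 = 0
not (p2 implies p1) implies not (p1 implies p1) = 1/5 implies 0 = 4/5
p1 implies p3 = 2/5 implies 4/5 = 1
not (p1 implies p3) = not 1 = 0
p1 and p1 = 2/5 and 2/5 = 2/5
p1 and (p1 and p1) = 2/5 and 2/5 = 2/5
p3 and (p1 and (p1 and p1)) = 4/5 and 2/5 = 2/5
not (p1 implies p3) iff (p3 and (p1 and (p1 and p1))) = 0 iff 2/5 = 3/5
(not (p2 implies p1) implies not (p1 implies p1)) iff (not (p1 implies p3) iff (p3 and (p1 and (p1 and p1)))) = 4/5 iff 3/5 = 4/5

4/5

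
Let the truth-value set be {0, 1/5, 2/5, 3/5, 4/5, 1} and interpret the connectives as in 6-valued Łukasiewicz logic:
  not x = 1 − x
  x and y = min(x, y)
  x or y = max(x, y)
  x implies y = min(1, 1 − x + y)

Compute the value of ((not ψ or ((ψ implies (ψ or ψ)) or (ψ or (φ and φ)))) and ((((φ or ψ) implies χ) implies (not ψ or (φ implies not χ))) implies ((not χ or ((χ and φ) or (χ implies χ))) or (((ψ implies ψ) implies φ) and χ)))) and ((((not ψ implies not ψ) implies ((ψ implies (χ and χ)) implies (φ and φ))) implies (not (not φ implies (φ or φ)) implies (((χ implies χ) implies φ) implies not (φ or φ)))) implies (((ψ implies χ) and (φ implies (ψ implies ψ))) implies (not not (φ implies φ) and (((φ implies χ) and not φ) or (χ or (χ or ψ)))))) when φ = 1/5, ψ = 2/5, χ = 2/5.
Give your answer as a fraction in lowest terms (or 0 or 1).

4/5

not ψ = not 2/5 = 3/5
ψ or ψ = 2/5 or 2/5 = 2/5
ψ implies (ψ or ψ) = 2/5 implies 2/5 = 1
φ and φ = 1/5 and 1/5 = 1/5
ψ or (φ and φ) = 2/5 or 1/5 = 2/5
(ψ implies (ψ or ψ)) or (ψ or (φ and φ)) = 1 or 2/5 = 1
not ψ or ((ψ implies (ψ or ψ)) or (ψ or (φ and φ))) = 3/5 or 1 = 1
φ or ψ = 1/5 or 2/5 = 2/5
(φ or ψ) implies χ = 2/5 implies 2/5 = 1
not ψ = not 2/5 = 3/5
not χ = not 2/5 = 3/5
φ implies not χ = 1/5 implies 3/5 = 1
not ψ or (φ implies not χ) = 3/5 or 1 = 1
((φ or ψ) implies χ) implies (not ψ or (φ implies not χ)) = 1 implies 1 = 1
not χ = not 2/5 = 3/5
χ and φ = 2/5 and 1/5 = 1/5
χ implies χ = 2/5 implies 2/5 = 1
(χ and φ) or (χ implies χ) = 1/5 or 1 = 1
not χ or ((χ and φ) or (χ implies χ)) = 3/5 or 1 = 1
ψ implies ψ = 2/5 implies 2/5 = 1
(ψ implies ψ) implies φ = 1 implies 1/5 = 1/5
((ψ implies ψ) implies φ) and χ = 1/5 and 2/5 = 1/5
(not χ or ((χ and φ) or (χ implies χ))) or (((ψ implies ψ) implies φ) and χ) = 1 or 1/5 = 1
(((φ or ψ) implies χ) implies (not ψ or (φ implies not χ))) implies ((not χ or ((χ and φ) or (χ implies χ))) or (((ψ implies ψ) implies φ) and χ)) = 1 implies 1 = 1
(not ψ or ((ψ implies (ψ or ψ)) or (ψ or (φ and φ)))) and ((((φ or ψ) implies χ) implies (not ψ or (φ implies not χ))) implies ((not χ or ((χ and φ) or (χ implies χ))) or (((ψ implies ψ) implies φ) and χ))) = 1 and 1 = 1
not ψ = not 2/5 = 3/5
not ψ = not 2/5 = 3/5
not ψ implies not ψ = 3/5 implies 3/5 = 1
χ and χ = 2/5 and 2/5 = 2/5
ψ implies (χ and χ) = 2/5 implies 2/5 = 1
φ and φ = 1/5 and 1/5 = 1/5
(ψ implies (χ and χ)) implies (φ and φ) = 1 implies 1/5 = 1/5
(not ψ implies not ψ) implies ((ψ implies (χ and χ)) implies (φ and φ)) = 1 implies 1/5 = 1/5
not φ = not 1/5 = 4/5
φ or φ = 1/5 or 1/5 = 1/5
not φ implies (φ or φ) = 4/5 implies 1/5 = 2/5
not (not φ implies (φ or φ)) = not 2/5 = 3/5
χ implies χ = 2/5 implies 2/5 = 1
(χ implies χ) implies φ = 1 implies 1/5 = 1/5
φ or φ = 1/5 or 1/5 = 1/5
not (φ or φ) = not 1/5 = 4/5
((χ implies χ) implies φ) implies not (φ or φ) = 1/5 implies 4/5 = 1
not (not φ implies (φ or φ)) implies (((χ implies χ) implies φ) implies not (φ or φ)) = 3/5 implies 1 = 1
((not ψ implies not ψ) implies ((ψ implies (χ and χ)) implies (φ and φ))) implies (not (not φ implies (φ or φ)) implies (((χ implies χ) implies φ) implies not (φ or φ))) = 1/5 implies 1 = 1
ψ implies χ = 2/5 implies 2/5 = 1
ψ implies ψ = 2/5 implies 2/5 = 1
φ implies (ψ implies ψ) = 1/5 implies 1 = 1
(ψ implies χ) and (φ implies (ψ implies ψ)) = 1 and 1 = 1
φ implies φ = 1/5 implies 1/5 = 1
not (φ implies φ) = not 1 = 0
not not (φ implies φ) = not 0 = 1
φ implies χ = 1/5 implies 2/5 = 1
not φ = not 1/5 = 4/5
(φ implies χ) and not φ = 1 and 4/5 = 4/5
χ or ψ = 2/5 or 2/5 = 2/5
χ or (χ or ψ) = 2/5 or 2/5 = 2/5
((φ implies χ) and not φ) or (χ or (χ or ψ)) = 4/5 or 2/5 = 4/5
not not (φ implies φ) and (((φ implies χ) and not φ) or (χ or (χ or ψ))) = 1 and 4/5 = 4/5
((ψ implies χ) and (φ implies (ψ implies ψ))) implies (not not (φ implies φ) and (((φ implies χ) and not φ) or (χ or (χ or ψ)))) = 1 implies 4/5 = 4/5
(((not ψ implies not ψ) implies ((ψ implies (χ and χ)) implies (φ and φ))) implies (not (not φ implies (φ or φ)) implies (((χ implies χ) implies φ) implies not (φ or φ)))) implies (((ψ implies χ) and (φ implies (ψ implies ψ))) implies (not not (φ implies φ) and (((φ implies χ) and not φ) or (χ or (χ or ψ))))) = 1 implies 4/5 = 4/5
((not ψ or ((ψ implies (ψ or ψ)) or (ψ or (φ and φ)))) and ((((φ or ψ) implies χ) implies (not ψ or (φ implies not χ))) implies ((not χ or ((χ and φ) or (χ implies χ))) or (((ψ implies ψ) implies φ) and χ)))) and ((((not ψ implies not ψ) implies ((ψ implies (χ and χ)) implies (φ and φ))) implies (not (not φ implies (φ or φ)) implies (((χ implies χ) implies φ) implies not (φ or φ)))) implies (((ψ implies χ) and (φ implies (ψ implies ψ))) implies (not not (φ implies φ) and (((φ implies χ) and not φ) or (χ or (χ or ψ)))))) = 1 and 4/5 = 4/5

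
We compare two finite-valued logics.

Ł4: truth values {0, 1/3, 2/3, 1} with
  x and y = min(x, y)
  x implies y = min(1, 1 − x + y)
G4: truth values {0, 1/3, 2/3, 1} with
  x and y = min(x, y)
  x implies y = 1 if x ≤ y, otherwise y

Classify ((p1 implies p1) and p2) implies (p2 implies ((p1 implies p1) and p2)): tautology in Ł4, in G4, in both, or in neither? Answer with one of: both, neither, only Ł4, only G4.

both

In Ł4: every assignment gives 1 — tautology.
In G4: every assignment gives 1 — tautology.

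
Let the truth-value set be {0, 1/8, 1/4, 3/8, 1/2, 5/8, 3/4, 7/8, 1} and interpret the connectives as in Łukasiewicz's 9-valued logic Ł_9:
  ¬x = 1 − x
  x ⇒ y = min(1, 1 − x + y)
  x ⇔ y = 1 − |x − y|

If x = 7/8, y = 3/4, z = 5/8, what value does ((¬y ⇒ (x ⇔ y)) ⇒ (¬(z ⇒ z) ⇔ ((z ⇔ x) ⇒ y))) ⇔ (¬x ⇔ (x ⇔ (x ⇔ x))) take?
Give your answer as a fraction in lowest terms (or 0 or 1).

¬y = ¬3/4 = 1/4
x ⇔ y = 7/8 ⇔ 3/4 = 7/8
¬y ⇒ (x ⇔ y) = 1/4 ⇒ 7/8 = 1
z ⇒ z = 5/8 ⇒ 5/8 = 1
¬(z ⇒ z) = ¬1 = 0
z ⇔ x = 5/8 ⇔ 7/8 = 3/4
(z ⇔ x) ⇒ y = 3/4 ⇒ 3/4 = 1
¬(z ⇒ z) ⇔ ((z ⇔ x) ⇒ y) = 0 ⇔ 1 = 0
(¬y ⇒ (x ⇔ y)) ⇒ (¬(z ⇒ z) ⇔ ((z ⇔ x) ⇒ y)) = 1 ⇒ 0 = 0
¬x = ¬7/8 = 1/8
x ⇔ x = 7/8 ⇔ 7/8 = 1
x ⇔ (x ⇔ x) = 7/8 ⇔ 1 = 7/8
¬x ⇔ (x ⇔ (x ⇔ x)) = 1/8 ⇔ 7/8 = 1/4
((¬y ⇒ (x ⇔ y)) ⇒ (¬(z ⇒ z) ⇔ ((z ⇔ x) ⇒ y))) ⇔ (¬x ⇔ (x ⇔ (x ⇔ x))) = 0 ⇔ 1/4 = 3/4

3/4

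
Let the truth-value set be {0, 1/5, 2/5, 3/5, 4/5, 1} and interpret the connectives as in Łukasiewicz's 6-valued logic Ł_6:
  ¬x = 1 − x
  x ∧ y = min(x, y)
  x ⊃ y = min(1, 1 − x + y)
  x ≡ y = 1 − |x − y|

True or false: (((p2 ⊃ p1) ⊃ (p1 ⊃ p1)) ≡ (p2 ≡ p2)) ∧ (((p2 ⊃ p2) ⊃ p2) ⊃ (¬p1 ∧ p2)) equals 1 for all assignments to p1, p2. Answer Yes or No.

Counterexample: take p1 = 1/5, p2 = 1.
p2 ⊃ p1 = 1 ⊃ 1/5 = 1/5
p1 ⊃ p1 = 1/5 ⊃ 1/5 = 1
(p2 ⊃ p1) ⊃ (p1 ⊃ p1) = 1/5 ⊃ 1 = 1
p2 ≡ p2 = 1 ≡ 1 = 1
((p2 ⊃ p1) ⊃ (p1 ⊃ p1)) ≡ (p2 ≡ p2) = 1 ≡ 1 = 1
p2 ⊃ p2 = 1 ⊃ 1 = 1
(p2 ⊃ p2) ⊃ p2 = 1 ⊃ 1 = 1
¬p1 = ¬1/5 = 4/5
¬p1 ∧ p2 = 4/5 ∧ 1 = 4/5
((p2 ⊃ p2) ⊃ p2) ⊃ (¬p1 ∧ p2) = 1 ⊃ 4/5 = 4/5
(((p2 ⊃ p1) ⊃ (p1 ⊃ p1)) ≡ (p2 ≡ p2)) ∧ (((p2 ⊃ p2) ⊃ p2) ⊃ (¬p1 ∧ p2)) = 1 ∧ 4/5 = 4/5
This gives 4/5 ≠ 1.

No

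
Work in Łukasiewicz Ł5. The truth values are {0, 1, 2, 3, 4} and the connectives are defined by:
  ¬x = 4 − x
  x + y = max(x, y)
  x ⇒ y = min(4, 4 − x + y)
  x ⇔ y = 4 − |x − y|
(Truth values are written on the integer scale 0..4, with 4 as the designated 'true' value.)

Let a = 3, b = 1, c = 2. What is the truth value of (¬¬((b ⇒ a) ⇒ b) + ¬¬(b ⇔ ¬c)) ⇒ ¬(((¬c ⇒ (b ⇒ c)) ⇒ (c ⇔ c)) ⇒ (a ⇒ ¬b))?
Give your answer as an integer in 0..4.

b ⇒ a = 1 ⇒ 3 = 4
(b ⇒ a) ⇒ b = 4 ⇒ 1 = 1
¬((b ⇒ a) ⇒ b) = ¬1 = 3
¬¬((b ⇒ a) ⇒ b) = ¬3 = 1
¬c = ¬2 = 2
b ⇔ ¬c = 1 ⇔ 2 = 3
¬(b ⇔ ¬c) = ¬3 = 1
¬¬(b ⇔ ¬c) = ¬1 = 3
¬¬((b ⇒ a) ⇒ b) + ¬¬(b ⇔ ¬c) = 1 + 3 = 3
¬c = ¬2 = 2
b ⇒ c = 1 ⇒ 2 = 4
¬c ⇒ (b ⇒ c) = 2 ⇒ 4 = 4
c ⇔ c = 2 ⇔ 2 = 4
(¬c ⇒ (b ⇒ c)) ⇒ (c ⇔ c) = 4 ⇒ 4 = 4
¬b = ¬1 = 3
a ⇒ ¬b = 3 ⇒ 3 = 4
((¬c ⇒ (b ⇒ c)) ⇒ (c ⇔ c)) ⇒ (a ⇒ ¬b) = 4 ⇒ 4 = 4
¬(((¬c ⇒ (b ⇒ c)) ⇒ (c ⇔ c)) ⇒ (a ⇒ ¬b)) = ¬4 = 0
(¬¬((b ⇒ a) ⇒ b) + ¬¬(b ⇔ ¬c)) ⇒ ¬(((¬c ⇒ (b ⇒ c)) ⇒ (c ⇔ c)) ⇒ (a ⇒ ¬b)) = 3 ⇒ 0 = 1

1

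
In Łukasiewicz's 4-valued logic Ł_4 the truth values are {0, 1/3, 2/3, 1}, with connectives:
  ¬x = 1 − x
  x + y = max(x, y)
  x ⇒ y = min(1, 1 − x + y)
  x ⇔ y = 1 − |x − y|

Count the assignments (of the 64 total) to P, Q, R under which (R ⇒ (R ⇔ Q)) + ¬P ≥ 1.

value 1: 52 assignments (counts)
value 2/3: 8 assignments
value 1/3: 3 assignments
value 0: 1 assignment
So 52 of the 64 assignments meet the threshold.

52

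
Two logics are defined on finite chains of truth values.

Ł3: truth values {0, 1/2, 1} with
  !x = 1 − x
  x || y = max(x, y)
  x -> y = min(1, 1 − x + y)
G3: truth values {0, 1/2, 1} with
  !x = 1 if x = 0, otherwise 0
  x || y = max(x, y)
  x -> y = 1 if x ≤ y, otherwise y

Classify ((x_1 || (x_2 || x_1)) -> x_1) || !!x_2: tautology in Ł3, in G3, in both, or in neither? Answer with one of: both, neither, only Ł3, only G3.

only G3

In Ł3: at x_1 = 0, x_2 = 1/2 the value is 1/2 — not a tautology.
In G3: every assignment gives 1 — tautology.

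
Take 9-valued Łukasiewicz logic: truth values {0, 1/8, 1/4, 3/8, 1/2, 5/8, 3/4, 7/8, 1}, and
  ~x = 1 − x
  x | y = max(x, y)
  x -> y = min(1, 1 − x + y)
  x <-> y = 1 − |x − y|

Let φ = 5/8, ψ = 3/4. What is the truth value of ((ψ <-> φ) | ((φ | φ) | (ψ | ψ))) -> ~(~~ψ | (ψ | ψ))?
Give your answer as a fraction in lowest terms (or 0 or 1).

3/8

ψ <-> φ = 3/4 <-> 5/8 = 7/8
φ | φ = 5/8 | 5/8 = 5/8
ψ | ψ = 3/4 | 3/4 = 3/4
(φ | φ) | (ψ | ψ) = 5/8 | 3/4 = 3/4
(ψ <-> φ) | ((φ | φ) | (ψ | ψ)) = 7/8 | 3/4 = 7/8
~ψ = ~3/4 = 1/4
~~ψ = ~1/4 = 3/4
ψ | ψ = 3/4 | 3/4 = 3/4
~~ψ | (ψ | ψ) = 3/4 | 3/4 = 3/4
~(~~ψ | (ψ | ψ)) = ~3/4 = 1/4
((ψ <-> φ) | ((φ | φ) | (ψ | ψ))) -> ~(~~ψ | (ψ | ψ)) = 7/8 -> 1/4 = 3/8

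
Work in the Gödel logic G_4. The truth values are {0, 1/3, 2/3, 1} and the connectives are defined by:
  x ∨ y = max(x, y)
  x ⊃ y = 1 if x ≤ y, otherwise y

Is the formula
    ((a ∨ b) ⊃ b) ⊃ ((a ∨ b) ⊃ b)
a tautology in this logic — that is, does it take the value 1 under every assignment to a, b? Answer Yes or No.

Yes

a = 0, b = 0 ↦ 1
a = 0, b = 1/3 ↦ 1
a = 0, b = 2/3 ↦ 1
a = 0, b = 1 ↦ 1
a = 1/3, b = 0 ↦ 1
a = 1/3, b = 1/3 ↦ 1
a = 1/3, b = 2/3 ↦ 1
a = 1/3, b = 1 ↦ 1
a = 2/3, b = 0 ↦ 1
a = 2/3, b = 1/3 ↦ 1
a = 2/3, b = 2/3 ↦ 1
a = 2/3, b = 1 ↦ 1
a = 1, b = 0 ↦ 1
a = 1, b = 1/3 ↦ 1
a = 1, b = 2/3 ↦ 1
a = 1, b = 1 ↦ 1
Every assignment gives a value ≥ 1.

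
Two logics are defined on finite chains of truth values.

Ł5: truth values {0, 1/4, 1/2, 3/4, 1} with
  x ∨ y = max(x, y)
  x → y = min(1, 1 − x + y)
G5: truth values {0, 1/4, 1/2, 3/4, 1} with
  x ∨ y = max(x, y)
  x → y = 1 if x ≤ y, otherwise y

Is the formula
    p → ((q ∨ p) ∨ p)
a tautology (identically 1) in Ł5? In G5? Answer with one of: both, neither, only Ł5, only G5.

In Ł5: every assignment gives 1 — tautology.
In G5: every assignment gives 1 — tautology.

both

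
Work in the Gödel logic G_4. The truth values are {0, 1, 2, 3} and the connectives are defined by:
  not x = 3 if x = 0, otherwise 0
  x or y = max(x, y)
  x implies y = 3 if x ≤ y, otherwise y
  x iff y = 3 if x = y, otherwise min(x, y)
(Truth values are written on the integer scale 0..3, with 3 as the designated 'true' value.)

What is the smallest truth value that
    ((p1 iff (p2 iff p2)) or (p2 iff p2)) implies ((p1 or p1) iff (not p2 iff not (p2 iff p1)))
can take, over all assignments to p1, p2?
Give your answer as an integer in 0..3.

Take p1 = 1, p2 = 0:
p2 iff p2 = 0 iff 0 = 3
p1 iff (p2 iff p2) = 1 iff 3 = 1
p2 iff p2 = 0 iff 0 = 3
(p1 iff (p2 iff p2)) or (p2 iff p2) = 1 or 3 = 3
p1 or p1 = 1 or 1 = 1
not p2 = not 0 = 3
p2 iff p1 = 0 iff 1 = 0
not (p2 iff p1) = not 0 = 3
not p2 iff not (p2 iff p1) = 3 iff 3 = 3
(p1 or p1) iff (not p2 iff not (p2 iff p1)) = 1 iff 3 = 1
((p1 iff (p2 iff p2)) or (p2 iff p2)) implies ((p1 or p1) iff (not p2 iff not (p2 iff p1))) = 3 implies 1 = 1
No assignment yields a value below 1, so this is the minimum.

1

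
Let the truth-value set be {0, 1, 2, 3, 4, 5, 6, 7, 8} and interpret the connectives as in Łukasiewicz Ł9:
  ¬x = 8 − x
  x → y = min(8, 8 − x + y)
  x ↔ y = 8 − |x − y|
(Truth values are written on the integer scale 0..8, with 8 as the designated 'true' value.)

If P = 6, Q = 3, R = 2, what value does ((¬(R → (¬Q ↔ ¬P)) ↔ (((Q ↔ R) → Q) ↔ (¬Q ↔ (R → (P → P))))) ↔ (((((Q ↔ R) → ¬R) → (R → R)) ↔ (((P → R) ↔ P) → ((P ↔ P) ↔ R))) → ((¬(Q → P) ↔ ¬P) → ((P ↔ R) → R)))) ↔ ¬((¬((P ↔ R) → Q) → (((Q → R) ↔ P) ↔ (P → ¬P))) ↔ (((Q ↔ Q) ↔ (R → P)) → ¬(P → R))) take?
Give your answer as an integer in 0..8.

¬Q = ¬3 = 5
¬P = ¬6 = 2
¬Q ↔ ¬P = 5 ↔ 2 = 5
R → (¬Q ↔ ¬P) = 2 → 5 = 8
¬(R → (¬Q ↔ ¬P)) = ¬8 = 0
Q ↔ R = 3 ↔ 2 = 7
(Q ↔ R) → Q = 7 → 3 = 4
¬Q = ¬3 = 5
P → P = 6 → 6 = 8
R → (P → P) = 2 → 8 = 8
¬Q ↔ (R → (P → P)) = 5 ↔ 8 = 5
((Q ↔ R) → Q) ↔ (¬Q ↔ (R → (P → P))) = 4 ↔ 5 = 7
¬(R → (¬Q ↔ ¬P)) ↔ (((Q ↔ R) → Q) ↔ (¬Q ↔ (R → (P → P)))) = 0 ↔ 7 = 1
Q ↔ R = 3 ↔ 2 = 7
¬R = ¬2 = 6
(Q ↔ R) → ¬R = 7 → 6 = 7
R → R = 2 → 2 = 8
((Q ↔ R) → ¬R) → (R → R) = 7 → 8 = 8
P → R = 6 → 2 = 4
(P → R) ↔ P = 4 ↔ 6 = 6
P ↔ P = 6 ↔ 6 = 8
(P ↔ P) ↔ R = 8 ↔ 2 = 2
((P → R) ↔ P) → ((P ↔ P) ↔ R) = 6 → 2 = 4
(((Q ↔ R) → ¬R) → (R → R)) ↔ (((P → R) ↔ P) → ((P ↔ P) ↔ R)) = 8 ↔ 4 = 4
Q → P = 3 → 6 = 8
¬(Q → P) = ¬8 = 0
¬P = ¬6 = 2
¬(Q → P) ↔ ¬P = 0 ↔ 2 = 6
P ↔ R = 6 ↔ 2 = 4
(P ↔ R) → R = 4 → 2 = 6
(¬(Q → P) ↔ ¬P) → ((P ↔ R) → R) = 6 → 6 = 8
((((Q ↔ R) → ¬R) → (R → R)) ↔ (((P → R) ↔ P) → ((P ↔ P) ↔ R))) → ((¬(Q → P) ↔ ¬P) → ((P ↔ R) → R)) = 4 → 8 = 8
(¬(R → (¬Q ↔ ¬P)) ↔ (((Q ↔ R) → Q) ↔ (¬Q ↔ (R → (P → P))))) ↔ (((((Q ↔ R) → ¬R) → (R → R)) ↔ (((P → R) ↔ P) → ((P ↔ P) ↔ R))) → ((¬(Q → P) ↔ ¬P) → ((P ↔ R) → R))) = 1 ↔ 8 = 1
P ↔ R = 6 ↔ 2 = 4
(P ↔ R) → Q = 4 → 3 = 7
¬((P ↔ R) → Q) = ¬7 = 1
Q → R = 3 → 2 = 7
(Q → R) ↔ P = 7 ↔ 6 = 7
¬P = ¬6 = 2
P → ¬P = 6 → 2 = 4
((Q → R) ↔ P) ↔ (P → ¬P) = 7 ↔ 4 = 5
¬((P ↔ R) → Q) → (((Q → R) ↔ P) ↔ (P → ¬P)) = 1 → 5 = 8
Q ↔ Q = 3 ↔ 3 = 8
R → P = 2 → 6 = 8
(Q ↔ Q) ↔ (R → P) = 8 ↔ 8 = 8
P → R = 6 → 2 = 4
¬(P → R) = ¬4 = 4
((Q ↔ Q) ↔ (R → P)) → ¬(P → R) = 8 → 4 = 4
(¬((P ↔ R) → Q) → (((Q → R) ↔ P) ↔ (P → ¬P))) ↔ (((Q ↔ Q) ↔ (R → P)) → ¬(P → R)) = 8 ↔ 4 = 4
¬((¬((P ↔ R) → Q) → (((Q → R) ↔ P) ↔ (P → ¬P))) ↔ (((Q ↔ Q) ↔ (R → P)) → ¬(P → R))) = ¬4 = 4
((¬(R → (¬Q ↔ ¬P)) ↔ (((Q ↔ R) → Q) ↔ (¬Q ↔ (R → (P → P))))) ↔ (((((Q ↔ R) → ¬R) → (R → R)) ↔ (((P → R) ↔ P) → ((P ↔ P) ↔ R))) → ((¬(Q → P) ↔ ¬P) → ((P ↔ R) → R)))) ↔ ¬((¬((P ↔ R) → Q) → (((Q → R) ↔ P) ↔ (P → ¬P))) ↔ (((Q ↔ Q) ↔ (R → P)) → ¬(P → R))) = 1 ↔ 4 = 5

5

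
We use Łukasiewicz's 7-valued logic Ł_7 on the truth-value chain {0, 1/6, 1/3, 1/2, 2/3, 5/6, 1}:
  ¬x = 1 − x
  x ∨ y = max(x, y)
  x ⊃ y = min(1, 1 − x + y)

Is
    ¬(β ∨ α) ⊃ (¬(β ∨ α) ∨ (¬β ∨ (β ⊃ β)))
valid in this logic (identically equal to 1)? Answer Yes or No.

At α = 0, β = 1/6, for instance:
β ∨ α = 1/6 ∨ 0 = 1/6
¬(β ∨ α) = ¬1/6 = 5/6
¬β = ¬1/6 = 5/6
β ⊃ β = 1/6 ⊃ 1/6 = 1
¬β ∨ (β ⊃ β) = 5/6 ∨ 1 = 1
¬(β ∨ α) ∨ (¬β ∨ (β ⊃ β)) = 5/6 ∨ 1 = 1
¬(β ∨ α) ⊃ (¬(β ∨ α) ∨ (¬β ∨ (β ⊃ β))) = 5/6 ⊃ 1 = 1
and checking the remaining 48 assignments likewise gives ≥ 1 in every case.

Yes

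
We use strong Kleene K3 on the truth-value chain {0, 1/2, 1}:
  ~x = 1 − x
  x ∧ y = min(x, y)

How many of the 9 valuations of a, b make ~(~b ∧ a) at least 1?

5

a = 0, b = 0 ↦ 1  ≥
a = 0, b = 1/2 ↦ 1  ≥
a = 0, b = 1 ↦ 1  ≥
a = 1/2, b = 0 ↦ 1/2  <
a = 1/2, b = 1/2 ↦ 1/2  <
a = 1/2, b = 1 ↦ 1  ≥
a = 1, b = 0 ↦ 0  <
a = 1, b = 1/2 ↦ 1/2  <
a = 1, b = 1 ↦ 1  ≥
So 5 of the 9 assignments meet the threshold.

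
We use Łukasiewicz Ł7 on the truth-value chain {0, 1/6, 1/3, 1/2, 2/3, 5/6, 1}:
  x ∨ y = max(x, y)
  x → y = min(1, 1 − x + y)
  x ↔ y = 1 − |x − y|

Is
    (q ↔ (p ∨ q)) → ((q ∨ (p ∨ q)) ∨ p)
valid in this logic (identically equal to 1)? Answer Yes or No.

No

Counterexample: take p = 0, q = 0.
p ∨ q = 0 ∨ 0 = 0
q ↔ (p ∨ q) = 0 ↔ 0 = 1
p ∨ q = 0 ∨ 0 = 0
q ∨ (p ∨ q) = 0 ∨ 0 = 0
(q ∨ (p ∨ q)) ∨ p = 0 ∨ 0 = 0
(q ↔ (p ∨ q)) → ((q ∨ (p ∨ q)) ∨ p) = 1 → 0 = 0
This gives 0 ≠ 1.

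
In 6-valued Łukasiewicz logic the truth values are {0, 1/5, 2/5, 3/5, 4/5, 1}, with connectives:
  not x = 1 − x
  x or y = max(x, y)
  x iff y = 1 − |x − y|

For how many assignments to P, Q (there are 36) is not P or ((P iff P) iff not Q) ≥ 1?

value 1: 11 assignments (counts)
value 4/5: 9 assignments
value 3/5: 7 assignments
value 2/5: 5 assignments
value 1/5: 3 assignments
value 0: 1 assignment
So 11 of the 36 assignments meet the threshold.

11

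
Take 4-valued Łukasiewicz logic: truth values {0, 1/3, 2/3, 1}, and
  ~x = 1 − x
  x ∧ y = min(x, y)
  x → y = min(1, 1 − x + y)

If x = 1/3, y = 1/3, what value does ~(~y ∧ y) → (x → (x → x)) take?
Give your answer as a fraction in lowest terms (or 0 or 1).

~y = ~1/3 = 2/3
~y ∧ y = 2/3 ∧ 1/3 = 1/3
~(~y ∧ y) = ~1/3 = 2/3
x → x = 1/3 → 1/3 = 1
x → (x → x) = 1/3 → 1 = 1
~(~y ∧ y) → (x → (x → x)) = 2/3 → 1 = 1

1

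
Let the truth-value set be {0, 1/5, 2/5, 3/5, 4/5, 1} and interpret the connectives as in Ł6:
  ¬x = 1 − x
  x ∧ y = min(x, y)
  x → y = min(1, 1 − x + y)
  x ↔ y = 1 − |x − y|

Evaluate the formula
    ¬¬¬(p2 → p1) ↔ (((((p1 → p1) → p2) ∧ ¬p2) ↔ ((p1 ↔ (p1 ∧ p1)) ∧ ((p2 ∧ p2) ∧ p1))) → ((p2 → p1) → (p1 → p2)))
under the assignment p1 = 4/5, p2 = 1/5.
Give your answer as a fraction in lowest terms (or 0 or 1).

p2 → p1 = 1/5 → 4/5 = 1
¬(p2 → p1) = ¬1 = 0
¬¬(p2 → p1) = ¬0 = 1
¬¬¬(p2 → p1) = ¬1 = 0
p1 → p1 = 4/5 → 4/5 = 1
(p1 → p1) → p2 = 1 → 1/5 = 1/5
¬p2 = ¬1/5 = 4/5
((p1 → p1) → p2) ∧ ¬p2 = 1/5 ∧ 4/5 = 1/5
p1 ∧ p1 = 4/5 ∧ 4/5 = 4/5
p1 ↔ (p1 ∧ p1) = 4/5 ↔ 4/5 = 1
p2 ∧ p2 = 1/5 ∧ 1/5 = 1/5
(p2 ∧ p2) ∧ p1 = 1/5 ∧ 4/5 = 1/5
(p1 ↔ (p1 ∧ p1)) ∧ ((p2 ∧ p2) ∧ p1) = 1 ∧ 1/5 = 1/5
(((p1 → p1) → p2) ∧ ¬p2) ↔ ((p1 ↔ (p1 ∧ p1)) ∧ ((p2 ∧ p2) ∧ p1)) = 1/5 ↔ 1/5 = 1
p2 → p1 = 1/5 → 4/5 = 1
p1 → p2 = 4/5 → 1/5 = 2/5
(p2 → p1) → (p1 → p2) = 1 → 2/5 = 2/5
((((p1 → p1) → p2) ∧ ¬p2) ↔ ((p1 ↔ (p1 ∧ p1)) ∧ ((p2 ∧ p2) ∧ p1))) → ((p2 → p1) → (p1 → p2)) = 1 → 2/5 = 2/5
¬¬¬(p2 → p1) ↔ (((((p1 → p1) → p2) ∧ ¬p2) ↔ ((p1 ↔ (p1 ∧ p1)) ∧ ((p2 ∧ p2) ∧ p1))) → ((p2 → p1) → (p1 → p2))) = 0 ↔ 2/5 = 3/5

3/5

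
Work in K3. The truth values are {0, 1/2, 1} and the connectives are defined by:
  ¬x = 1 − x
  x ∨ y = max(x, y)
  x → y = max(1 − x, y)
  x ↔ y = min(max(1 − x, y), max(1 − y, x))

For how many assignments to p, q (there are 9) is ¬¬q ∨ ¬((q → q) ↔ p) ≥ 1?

p = 0, q = 0 ↦ 1  ≥
p = 0, q = 1/2 ↦ 1/2  <
p = 0, q = 1 ↦ 1  ≥
p = 1/2, q = 0 ↦ 1/2  <
p = 1/2, q = 1/2 ↦ 1/2  <
p = 1/2, q = 1 ↦ 1  ≥
p = 1, q = 0 ↦ 0  <
p = 1, q = 1/2 ↦ 1/2  <
p = 1, q = 1 ↦ 1  ≥
So 4 of the 9 assignments meet the threshold.

4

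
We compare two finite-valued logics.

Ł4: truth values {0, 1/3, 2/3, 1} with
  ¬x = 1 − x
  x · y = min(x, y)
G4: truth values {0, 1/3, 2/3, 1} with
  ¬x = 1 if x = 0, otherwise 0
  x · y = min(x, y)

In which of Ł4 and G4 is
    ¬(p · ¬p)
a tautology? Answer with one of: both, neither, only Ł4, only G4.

only G4

In Ł4: at p = 1/3 the value is 2/3 — not a tautology.
In G4: every assignment gives 1 — tautology.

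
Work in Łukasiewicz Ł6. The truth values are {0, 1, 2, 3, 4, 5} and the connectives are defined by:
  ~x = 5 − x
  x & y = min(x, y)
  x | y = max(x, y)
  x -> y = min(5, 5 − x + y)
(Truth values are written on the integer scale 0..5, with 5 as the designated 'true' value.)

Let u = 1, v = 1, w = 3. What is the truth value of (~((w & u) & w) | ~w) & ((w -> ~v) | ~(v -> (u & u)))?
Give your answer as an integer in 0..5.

4

w & u = 3 & 1 = 1
(w & u) & w = 1 & 3 = 1
~((w & u) & w) = ~1 = 4
~w = ~3 = 2
~((w & u) & w) | ~w = 4 | 2 = 4
~v = ~1 = 4
w -> ~v = 3 -> 4 = 5
u & u = 1 & 1 = 1
v -> (u & u) = 1 -> 1 = 5
~(v -> (u & u)) = ~5 = 0
(w -> ~v) | ~(v -> (u & u)) = 5 | 0 = 5
(~((w & u) & w) | ~w) & ((w -> ~v) | ~(v -> (u & u))) = 4 & 5 = 4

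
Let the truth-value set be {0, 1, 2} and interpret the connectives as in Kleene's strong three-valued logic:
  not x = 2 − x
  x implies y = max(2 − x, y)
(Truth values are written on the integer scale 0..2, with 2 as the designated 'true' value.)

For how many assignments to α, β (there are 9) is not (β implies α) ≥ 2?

1

α = 0, β = 0 ↦ 0  <
α = 0, β = 1 ↦ 1  <
α = 0, β = 2 ↦ 2  ≥
α = 1, β = 0 ↦ 0  <
α = 1, β = 1 ↦ 1  <
α = 1, β = 2 ↦ 1  <
α = 2, β = 0 ↦ 0  <
α = 2, β = 1 ↦ 0  <
α = 2, β = 2 ↦ 0  <
So 1 of the 9 assignments meets the threshold.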